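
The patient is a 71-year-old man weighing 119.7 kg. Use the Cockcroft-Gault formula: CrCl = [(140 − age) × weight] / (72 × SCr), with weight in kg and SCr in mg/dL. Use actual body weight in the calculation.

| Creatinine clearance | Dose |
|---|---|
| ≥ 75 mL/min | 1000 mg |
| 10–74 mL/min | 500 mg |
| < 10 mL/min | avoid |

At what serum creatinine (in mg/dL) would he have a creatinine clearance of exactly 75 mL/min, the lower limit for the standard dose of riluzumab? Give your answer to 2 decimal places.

Standard dose requires CrCl ≥ 75 mL/min.
Set (140 − 71) × 119.7 / (72 × SCr) = 75
SCr = (140 − 71) × 119.7 / (72 × 75) = 1.530 mg/dL

1.53 mg/dL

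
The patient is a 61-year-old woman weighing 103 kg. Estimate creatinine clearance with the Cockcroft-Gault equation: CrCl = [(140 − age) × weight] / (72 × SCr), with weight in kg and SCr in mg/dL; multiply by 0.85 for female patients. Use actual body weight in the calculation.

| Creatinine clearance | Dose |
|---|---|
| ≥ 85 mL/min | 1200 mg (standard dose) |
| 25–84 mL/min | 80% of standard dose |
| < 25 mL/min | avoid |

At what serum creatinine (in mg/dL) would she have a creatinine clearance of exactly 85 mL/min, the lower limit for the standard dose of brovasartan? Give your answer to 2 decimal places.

1.13 mg/dL

Standard dose requires CrCl ≥ 85 mL/min.
Set (140 − 61) × 103 × 0.85 / (72 × SCr) = 85
SCr = (140 − 61) × 103 × 0.85 / (72 × 85) = 1.130 mg/dL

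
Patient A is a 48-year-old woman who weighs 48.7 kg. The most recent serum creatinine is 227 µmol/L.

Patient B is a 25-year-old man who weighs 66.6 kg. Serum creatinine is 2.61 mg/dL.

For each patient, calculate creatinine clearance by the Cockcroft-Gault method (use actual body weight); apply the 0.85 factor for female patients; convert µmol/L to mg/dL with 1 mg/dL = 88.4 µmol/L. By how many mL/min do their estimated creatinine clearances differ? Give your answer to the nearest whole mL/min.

20 mL/min

Patient A: SCr = 227 / 88.4 = 2.568 mg/dL
Patient A: CrCl = (140 − 48) × 48.7 / (72 × 2.568) × 0.85 = 4480.4 / 184.90 × 0.85 ≈ 20.6 mL/min
Patient B: CrCl = (140 − 25) × 66.6 / (72 × 2.61) = 7659.0 / 187.92 ≈ 40.8 mL/min
|20.6 − 40.8| = 20.2 mL/min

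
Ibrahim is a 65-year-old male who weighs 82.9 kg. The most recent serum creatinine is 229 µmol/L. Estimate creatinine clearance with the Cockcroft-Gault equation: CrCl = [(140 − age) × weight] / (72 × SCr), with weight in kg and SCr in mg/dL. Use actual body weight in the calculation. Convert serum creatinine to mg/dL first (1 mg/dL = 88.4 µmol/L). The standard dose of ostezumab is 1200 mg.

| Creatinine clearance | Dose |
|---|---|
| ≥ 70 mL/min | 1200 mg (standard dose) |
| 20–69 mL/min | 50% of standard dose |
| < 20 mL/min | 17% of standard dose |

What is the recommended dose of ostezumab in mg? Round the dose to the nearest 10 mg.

SCr = 229 / 88.4 = 2.59 mg/dL
CrCl = (140 − 65) × 82.9 / (72 × 2.59) = 6217.5 / 186.48 ≈ 33.3 mL/min
CrCl ≈ 33 mL/min → bracket 20–69 mL/min.
50% of 1200 mg = 600 mg

600 mg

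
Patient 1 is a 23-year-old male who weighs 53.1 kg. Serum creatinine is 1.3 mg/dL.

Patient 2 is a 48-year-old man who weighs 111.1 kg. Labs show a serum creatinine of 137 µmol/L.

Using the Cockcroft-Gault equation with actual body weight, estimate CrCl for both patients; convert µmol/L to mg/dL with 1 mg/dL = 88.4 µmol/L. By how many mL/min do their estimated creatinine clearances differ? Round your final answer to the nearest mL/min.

Patient 1: CrCl = (140 − 23) × 53.1 / (72 × 1.3) = 6212.7 / 93.60 ≈ 66.4 mL/min
Patient 2: SCr = 137 / 88.4 = 1.55 mg/dL
Patient 2: CrCl = (140 − 48) × 111.1 / (72 × 1.55) = 10221.2 / 111.60 ≈ 91.6 mL/min
|66.4 − 91.6| = 25.2 mL/min

25 mL/min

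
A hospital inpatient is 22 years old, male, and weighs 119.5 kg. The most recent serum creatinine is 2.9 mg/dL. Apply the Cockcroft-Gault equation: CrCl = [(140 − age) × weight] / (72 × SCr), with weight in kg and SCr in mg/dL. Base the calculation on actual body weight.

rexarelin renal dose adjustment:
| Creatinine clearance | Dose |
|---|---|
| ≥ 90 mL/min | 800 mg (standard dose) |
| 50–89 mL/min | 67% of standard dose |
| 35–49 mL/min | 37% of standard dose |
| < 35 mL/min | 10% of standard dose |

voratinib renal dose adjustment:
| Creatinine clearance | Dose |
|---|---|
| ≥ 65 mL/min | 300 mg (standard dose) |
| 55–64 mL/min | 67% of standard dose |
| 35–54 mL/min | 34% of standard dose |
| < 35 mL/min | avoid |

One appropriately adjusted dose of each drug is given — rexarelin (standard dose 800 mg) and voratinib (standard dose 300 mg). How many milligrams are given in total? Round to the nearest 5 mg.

835 mg

CrCl = (140 − 22) × 119.5 / (72 × 2.9) = 14101.0 / 208.80 ≈ 67.5 mL/min
CrCl ≈ 68 mL/min.
rexarelin: 50–89 mL/min → 67% of 800 mg = 536 mg.
voratinib: ≥ 65 mL/min → 100% of 300 mg = 300 mg.
Total = 536 + 300 = 836 mg.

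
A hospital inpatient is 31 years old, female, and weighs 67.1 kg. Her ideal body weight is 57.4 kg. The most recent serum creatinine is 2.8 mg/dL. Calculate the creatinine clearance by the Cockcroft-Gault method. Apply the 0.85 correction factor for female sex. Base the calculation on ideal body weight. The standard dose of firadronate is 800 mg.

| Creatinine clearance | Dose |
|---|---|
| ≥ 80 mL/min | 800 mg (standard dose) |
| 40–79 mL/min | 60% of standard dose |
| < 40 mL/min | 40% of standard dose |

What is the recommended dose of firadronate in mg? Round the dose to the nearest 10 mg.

320 mg

CrCl = (140 − 31) × 57.4 / (72 × 2.8) × 0.85 = 6256.6 / 201.60 × 0.85 ≈ 26.4 mL/min
CrCl ≈ 26 mL/min → bracket < 40 mL/min.
40% of 800 mg = 320 mg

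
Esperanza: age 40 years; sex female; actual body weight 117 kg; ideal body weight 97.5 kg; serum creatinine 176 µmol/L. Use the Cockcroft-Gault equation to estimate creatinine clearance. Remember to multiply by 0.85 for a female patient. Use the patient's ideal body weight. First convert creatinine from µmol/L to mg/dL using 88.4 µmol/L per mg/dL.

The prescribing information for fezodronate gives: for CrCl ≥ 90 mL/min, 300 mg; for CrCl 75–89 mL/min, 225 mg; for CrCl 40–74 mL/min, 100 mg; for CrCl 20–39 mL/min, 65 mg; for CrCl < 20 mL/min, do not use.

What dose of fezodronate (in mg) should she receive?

100 mg

SCr = 176 / 88.4 = 1.991 mg/dL
CrCl = (140 − 40) × 97.5 / (72 × 1.991) × 0.85 = 9750.0 / 143.35 × 0.85 ≈ 57.8 mL/min
CrCl ≈ 58 mL/min → bracket 40–74 mL/min.
Dose for this bracket: 100 mg.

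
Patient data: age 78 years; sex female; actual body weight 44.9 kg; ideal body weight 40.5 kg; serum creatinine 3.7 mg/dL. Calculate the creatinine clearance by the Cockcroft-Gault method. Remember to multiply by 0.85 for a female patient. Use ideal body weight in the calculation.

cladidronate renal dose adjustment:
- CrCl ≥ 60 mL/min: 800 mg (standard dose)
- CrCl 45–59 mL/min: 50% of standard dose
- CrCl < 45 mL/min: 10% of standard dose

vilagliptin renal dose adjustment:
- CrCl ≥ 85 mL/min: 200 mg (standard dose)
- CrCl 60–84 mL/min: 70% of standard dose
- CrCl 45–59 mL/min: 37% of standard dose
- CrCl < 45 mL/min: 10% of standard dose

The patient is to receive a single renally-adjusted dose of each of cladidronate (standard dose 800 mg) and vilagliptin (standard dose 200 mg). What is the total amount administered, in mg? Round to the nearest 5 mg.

CrCl = (140 − 78) × 40.5 / (72 × 3.7) × 0.85 = 2511.0 / 266.40 × 0.85 ≈ 8.0 mL/min
CrCl ≈ 8 mL/min.
cladidronate: < 45 mL/min → 10% of 800 mg = 80 mg.
vilagliptin: < 45 mL/min → 10% of 200 mg = 20 mg.
Total = 80 + 20 = 100 mg.

100 mg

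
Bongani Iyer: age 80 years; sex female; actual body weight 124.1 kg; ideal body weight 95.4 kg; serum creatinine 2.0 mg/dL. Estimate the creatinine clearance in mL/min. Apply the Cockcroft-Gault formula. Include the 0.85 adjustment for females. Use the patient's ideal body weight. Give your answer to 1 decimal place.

CrCl = (140 − 80) × 95.4 / (72 × 2) × 0.85 = 5724.0 / 144.00 × 0.85 ≈ 33.8 mL/min

33.8 mL/min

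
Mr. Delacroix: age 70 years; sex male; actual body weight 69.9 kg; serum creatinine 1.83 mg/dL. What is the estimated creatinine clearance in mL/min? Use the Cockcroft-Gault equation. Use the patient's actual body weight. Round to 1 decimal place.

37.1 mL/min

CrCl = (140 − 70) × 69.9 / (72 × 1.83) = 4893.0 / 131.76 ≈ 37.1 mL/min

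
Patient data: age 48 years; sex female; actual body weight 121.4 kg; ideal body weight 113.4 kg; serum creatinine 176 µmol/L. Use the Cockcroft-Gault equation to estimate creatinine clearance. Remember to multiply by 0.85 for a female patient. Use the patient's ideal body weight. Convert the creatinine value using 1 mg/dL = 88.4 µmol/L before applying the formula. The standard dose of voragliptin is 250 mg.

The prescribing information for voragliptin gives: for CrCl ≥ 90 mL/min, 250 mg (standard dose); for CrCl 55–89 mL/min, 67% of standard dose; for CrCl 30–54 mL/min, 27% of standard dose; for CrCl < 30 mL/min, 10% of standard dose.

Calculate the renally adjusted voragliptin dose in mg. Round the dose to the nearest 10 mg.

SCr = 176 / 88.4 = 1.991 mg/dL
CrCl = (140 − 48) × 113.4 / (72 × 1.991) × 0.85 = 10432.8 / 143.35 × 0.85 ≈ 61.9 mL/min
CrCl ≈ 62 mL/min → bracket 55–89 mL/min.
67% of 250 mg = 167.5 mg → 170 mg

170 mg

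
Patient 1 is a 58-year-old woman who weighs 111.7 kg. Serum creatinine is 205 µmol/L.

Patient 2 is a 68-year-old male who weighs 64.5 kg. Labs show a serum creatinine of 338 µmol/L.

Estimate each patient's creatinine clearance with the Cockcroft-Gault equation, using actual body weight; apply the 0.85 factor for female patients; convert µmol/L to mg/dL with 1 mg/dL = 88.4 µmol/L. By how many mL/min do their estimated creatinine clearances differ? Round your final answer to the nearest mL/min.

30 mL/min

Patient 1: SCr = 205 / 88.4 = 2.319 mg/dL
Patient 1: CrCl = (140 − 58) × 111.7 / (72 × 2.319) × 0.85 = 9159.4 / 166.97 × 0.85 ≈ 46.6 mL/min
Patient 2: SCr = 338 / 88.4 = 3.824 mg/dL
Patient 2: CrCl = (140 − 68) × 64.5 / (72 × 3.824) = 4644.0 / 275.33 ≈ 16.9 mL/min
|46.6 − 16.9| = 29.7 mL/min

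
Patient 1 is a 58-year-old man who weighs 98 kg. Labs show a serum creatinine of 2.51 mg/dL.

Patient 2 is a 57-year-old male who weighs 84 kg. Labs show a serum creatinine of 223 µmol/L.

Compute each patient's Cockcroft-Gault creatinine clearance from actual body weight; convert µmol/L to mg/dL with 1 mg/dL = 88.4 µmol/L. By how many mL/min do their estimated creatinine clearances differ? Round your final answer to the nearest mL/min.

Patient 1: CrCl = (140 − 58) × 98 / (72 × 2.51) = 8036.0 / 180.72 ≈ 44.5 mL/min
Patient 2: SCr = 223 / 88.4 = 2.523 mg/dL
Patient 2: CrCl = (140 − 57) × 84 / (72 × 2.523) = 6972.0 / 181.66 ≈ 38.4 mL/min
|44.5 − 38.4| = 6.1 mL/min

6 mL/min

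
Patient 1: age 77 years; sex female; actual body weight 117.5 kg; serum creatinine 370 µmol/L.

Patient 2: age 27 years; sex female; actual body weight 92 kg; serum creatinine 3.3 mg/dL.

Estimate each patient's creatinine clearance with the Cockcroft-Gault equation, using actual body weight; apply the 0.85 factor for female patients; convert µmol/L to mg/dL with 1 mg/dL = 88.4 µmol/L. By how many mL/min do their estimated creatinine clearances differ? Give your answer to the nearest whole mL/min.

Patient 1: SCr = 370 / 88.4 = 4.186 mg/dL
Patient 1: CrCl = (140 − 77) × 117.5 / (72 × 4.186) × 0.85 = 7402.5 / 301.39 × 0.85 ≈ 20.9 mL/min
Patient 2: CrCl = (140 − 27) × 92 / (72 × 3.3) × 0.85 = 10396.0 / 237.60 × 0.85 ≈ 37.2 mL/min
|20.9 − 37.2| = 16.3 mL/min

16 mL/min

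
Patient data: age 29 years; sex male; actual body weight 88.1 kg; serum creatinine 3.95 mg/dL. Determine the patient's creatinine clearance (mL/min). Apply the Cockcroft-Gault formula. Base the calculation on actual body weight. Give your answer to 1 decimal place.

34.4 mL/min

CrCl = (140 − 29) × 88.1 / (72 × 3.95) = 9779.1 / 284.40 ≈ 34.4 mL/min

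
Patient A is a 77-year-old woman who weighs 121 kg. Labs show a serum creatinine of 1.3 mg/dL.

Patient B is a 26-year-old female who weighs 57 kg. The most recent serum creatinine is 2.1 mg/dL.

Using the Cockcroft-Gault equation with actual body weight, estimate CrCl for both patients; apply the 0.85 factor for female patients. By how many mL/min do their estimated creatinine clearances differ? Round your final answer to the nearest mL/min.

33 mL/min

Patient A: CrCl = (140 − 77) × 121 / (72 × 1.3) × 0.85 = 7623.0 / 93.60 × 0.85 ≈ 69.2 mL/min
Patient B: CrCl = (140 − 26) × 57 / (72 × 2.1) × 0.85 = 6498.0 / 151.20 × 0.85 ≈ 36.5 mL/min
|69.2 − 36.5| = 32.7 mL/min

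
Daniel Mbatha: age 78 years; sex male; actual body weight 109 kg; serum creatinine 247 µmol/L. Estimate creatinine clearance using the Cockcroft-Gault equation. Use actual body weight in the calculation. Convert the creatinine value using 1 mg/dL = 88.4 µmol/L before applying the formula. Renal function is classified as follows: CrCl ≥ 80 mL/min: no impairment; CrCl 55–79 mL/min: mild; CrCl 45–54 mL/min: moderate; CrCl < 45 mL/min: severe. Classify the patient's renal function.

SCr = 247 / 88.4 = 2.794 mg/dL
CrCl = (140 − 78) × 109 / (72 × 2.794) = 6758.0 / 201.17 ≈ 33.6 mL/min
34 mL/min falls in the 'severe' range.

severe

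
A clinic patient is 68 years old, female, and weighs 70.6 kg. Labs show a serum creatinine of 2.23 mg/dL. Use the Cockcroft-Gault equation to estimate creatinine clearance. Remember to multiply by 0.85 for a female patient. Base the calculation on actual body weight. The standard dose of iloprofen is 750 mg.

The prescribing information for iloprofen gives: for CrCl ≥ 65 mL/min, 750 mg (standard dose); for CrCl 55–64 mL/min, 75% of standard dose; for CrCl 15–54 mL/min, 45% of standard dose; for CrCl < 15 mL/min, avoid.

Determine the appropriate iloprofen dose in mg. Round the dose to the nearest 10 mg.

CrCl = (140 − 68) × 70.6 / (72 × 2.23) × 0.85 = 5083.2 / 160.56 × 0.85 ≈ 26.9 mL/min
CrCl ≈ 27 mL/min → bracket 15–54 mL/min.
45% of 750 mg = 337.5 mg → 340 mg

340 mg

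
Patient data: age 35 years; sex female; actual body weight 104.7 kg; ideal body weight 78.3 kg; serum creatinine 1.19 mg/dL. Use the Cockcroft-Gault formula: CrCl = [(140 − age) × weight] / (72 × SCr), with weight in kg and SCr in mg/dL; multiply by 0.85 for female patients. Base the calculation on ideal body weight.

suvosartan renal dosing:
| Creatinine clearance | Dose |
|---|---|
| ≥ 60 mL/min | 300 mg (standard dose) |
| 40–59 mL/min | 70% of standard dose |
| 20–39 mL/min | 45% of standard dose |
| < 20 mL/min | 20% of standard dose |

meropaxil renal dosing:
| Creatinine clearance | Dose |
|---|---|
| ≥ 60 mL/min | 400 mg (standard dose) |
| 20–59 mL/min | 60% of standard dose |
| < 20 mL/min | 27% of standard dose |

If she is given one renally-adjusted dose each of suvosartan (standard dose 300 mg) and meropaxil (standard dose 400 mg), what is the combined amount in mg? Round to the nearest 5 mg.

CrCl = (140 − 35) × 78.3 / (72 × 1.19) × 0.85 = 8221.5 / 85.68 × 0.85 ≈ 81.6 mL/min
CrCl ≈ 82 mL/min.
suvosartan: ≥ 60 mL/min → 100% of 300 mg = 300 mg.
meropaxil: ≥ 60 mL/min → 100% of 400 mg = 400 mg.
Total = 300 + 400 = 700 mg.

700 mg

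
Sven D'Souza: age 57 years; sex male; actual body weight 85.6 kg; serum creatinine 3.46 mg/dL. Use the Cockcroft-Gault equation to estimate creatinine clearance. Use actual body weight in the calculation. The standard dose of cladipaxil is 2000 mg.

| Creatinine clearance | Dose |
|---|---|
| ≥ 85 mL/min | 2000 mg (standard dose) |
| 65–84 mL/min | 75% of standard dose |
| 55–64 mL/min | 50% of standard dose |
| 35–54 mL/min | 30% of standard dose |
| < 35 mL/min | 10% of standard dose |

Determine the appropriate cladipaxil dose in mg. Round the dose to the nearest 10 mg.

200 mg

CrCl = (140 − 57) × 85.6 / (72 × 3.46) = 7104.8 / 249.12 ≈ 28.5 mL/min
CrCl ≈ 29 mL/min → bracket < 35 mL/min.
10% of 2000 mg = 200 mg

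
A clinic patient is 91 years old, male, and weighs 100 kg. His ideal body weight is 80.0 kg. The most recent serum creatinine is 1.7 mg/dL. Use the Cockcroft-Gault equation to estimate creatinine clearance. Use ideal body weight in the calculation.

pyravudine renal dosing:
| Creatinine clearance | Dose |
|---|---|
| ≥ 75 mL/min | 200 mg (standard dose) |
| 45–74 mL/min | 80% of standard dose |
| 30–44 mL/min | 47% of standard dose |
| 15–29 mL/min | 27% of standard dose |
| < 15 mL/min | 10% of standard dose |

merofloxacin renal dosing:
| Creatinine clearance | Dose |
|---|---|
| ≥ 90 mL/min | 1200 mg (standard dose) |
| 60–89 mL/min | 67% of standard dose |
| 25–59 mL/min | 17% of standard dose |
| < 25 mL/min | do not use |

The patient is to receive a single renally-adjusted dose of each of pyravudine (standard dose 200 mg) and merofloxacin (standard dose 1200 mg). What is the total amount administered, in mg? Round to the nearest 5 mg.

CrCl = (140 − 91) × 80 / (72 × 1.7) = 3920.0 / 122.40 ≈ 32.0 mL/min
CrCl ≈ 32 mL/min.
pyravudine: 30–44 mL/min → 47% of 200 mg = 94 mg.
merofloxacin: 25–59 mL/min → 17% of 1200 mg = 204 mg.
Total = 94 + 204 = 298 mg.

300 mg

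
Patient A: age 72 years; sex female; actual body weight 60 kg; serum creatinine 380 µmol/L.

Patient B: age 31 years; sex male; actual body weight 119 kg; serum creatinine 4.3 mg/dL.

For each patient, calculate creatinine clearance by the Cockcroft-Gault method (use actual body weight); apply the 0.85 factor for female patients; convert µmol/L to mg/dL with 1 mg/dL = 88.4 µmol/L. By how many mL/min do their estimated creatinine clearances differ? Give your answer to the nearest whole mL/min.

Patient A: SCr = 380 / 88.4 = 4.299 mg/dL
Patient A: CrCl = (140 − 72) × 60 / (72 × 4.299) × 0.85 = 4080.0 / 309.53 × 0.85 ≈ 11.2 mL/min
Patient B: CrCl = (140 − 31) × 119 / (72 × 4.3) = 12971.0 / 309.60 ≈ 41.9 mL/min
|11.2 − 41.9| = 30.7 mL/min

31 mL/min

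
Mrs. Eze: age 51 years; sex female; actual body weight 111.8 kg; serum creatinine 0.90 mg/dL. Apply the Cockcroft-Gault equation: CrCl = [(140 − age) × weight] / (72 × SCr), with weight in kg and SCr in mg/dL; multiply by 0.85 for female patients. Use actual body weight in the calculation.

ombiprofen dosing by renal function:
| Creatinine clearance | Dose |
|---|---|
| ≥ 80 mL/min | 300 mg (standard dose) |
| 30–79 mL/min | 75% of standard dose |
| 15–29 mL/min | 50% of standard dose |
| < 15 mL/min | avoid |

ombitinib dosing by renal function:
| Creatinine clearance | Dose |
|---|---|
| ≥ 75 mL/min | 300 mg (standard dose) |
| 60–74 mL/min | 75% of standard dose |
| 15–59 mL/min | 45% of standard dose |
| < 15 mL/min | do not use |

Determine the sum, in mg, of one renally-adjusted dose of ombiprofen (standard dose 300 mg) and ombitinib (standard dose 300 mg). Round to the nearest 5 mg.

CrCl = (140 − 51) × 111.8 / (72 × 0.9) × 0.85 = 9950.2 / 64.80 × 0.85 ≈ 130.5 mL/min
CrCl ≈ 131 mL/min.
ombiprofen: ≥ 80 mL/min → 100% of 300 mg = 300 mg.
ombitinib: ≥ 75 mL/min → 100% of 300 mg = 300 mg.
Total = 300 + 300 = 600 mg.

600 mg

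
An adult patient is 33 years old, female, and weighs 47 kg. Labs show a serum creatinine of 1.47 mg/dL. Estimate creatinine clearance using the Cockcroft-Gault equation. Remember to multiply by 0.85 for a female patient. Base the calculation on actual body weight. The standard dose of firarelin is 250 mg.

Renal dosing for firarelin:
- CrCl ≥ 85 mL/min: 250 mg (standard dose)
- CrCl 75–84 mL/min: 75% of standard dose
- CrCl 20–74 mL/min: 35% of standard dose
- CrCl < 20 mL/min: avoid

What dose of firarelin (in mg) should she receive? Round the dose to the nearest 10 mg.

90 mg

CrCl = (140 − 33) × 47 / (72 × 1.47) × 0.85 = 5029.0 / 105.84 × 0.85 ≈ 40.4 mL/min
CrCl ≈ 40 mL/min → bracket 20–74 mL/min.
35% of 250 mg = 87.5 mg → 90 mg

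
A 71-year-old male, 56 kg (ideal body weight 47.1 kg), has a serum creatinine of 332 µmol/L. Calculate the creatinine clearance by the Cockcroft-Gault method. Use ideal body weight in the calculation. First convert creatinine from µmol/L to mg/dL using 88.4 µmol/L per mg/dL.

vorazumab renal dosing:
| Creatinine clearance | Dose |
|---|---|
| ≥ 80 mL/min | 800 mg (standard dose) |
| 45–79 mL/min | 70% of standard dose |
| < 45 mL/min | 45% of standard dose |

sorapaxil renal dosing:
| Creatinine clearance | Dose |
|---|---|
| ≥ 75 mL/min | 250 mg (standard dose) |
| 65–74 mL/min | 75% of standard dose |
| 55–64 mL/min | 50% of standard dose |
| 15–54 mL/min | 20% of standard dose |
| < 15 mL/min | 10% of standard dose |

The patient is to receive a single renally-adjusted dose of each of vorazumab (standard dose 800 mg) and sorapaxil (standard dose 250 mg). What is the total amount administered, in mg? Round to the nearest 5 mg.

385 mg

SCr = 332 / 88.4 = 3.756 mg/dL
CrCl = (140 − 71) × 47.1 / (72 × 3.756) = 3249.9 / 270.43 ≈ 12.0 mL/min
CrCl ≈ 12 mL/min.
vorazumab: < 45 mL/min → 45% of 800 mg = 360 mg.
sorapaxil: < 15 mL/min → 10% of 250 mg = 25 mg.
Total = 360 + 25 = 385 mg.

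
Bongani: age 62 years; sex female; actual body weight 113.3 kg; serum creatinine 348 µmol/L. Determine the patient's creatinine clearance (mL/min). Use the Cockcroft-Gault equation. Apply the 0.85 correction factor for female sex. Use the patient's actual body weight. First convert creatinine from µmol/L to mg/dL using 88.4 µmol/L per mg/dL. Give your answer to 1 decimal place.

26.5 mL/min

SCr = 348 / 88.4 = 3.937 mg/dL
CrCl = (140 − 62) × 113.3 / (72 × 3.937) × 0.85 = 8837.4 / 283.46 × 0.85 ≈ 26.5 mL/min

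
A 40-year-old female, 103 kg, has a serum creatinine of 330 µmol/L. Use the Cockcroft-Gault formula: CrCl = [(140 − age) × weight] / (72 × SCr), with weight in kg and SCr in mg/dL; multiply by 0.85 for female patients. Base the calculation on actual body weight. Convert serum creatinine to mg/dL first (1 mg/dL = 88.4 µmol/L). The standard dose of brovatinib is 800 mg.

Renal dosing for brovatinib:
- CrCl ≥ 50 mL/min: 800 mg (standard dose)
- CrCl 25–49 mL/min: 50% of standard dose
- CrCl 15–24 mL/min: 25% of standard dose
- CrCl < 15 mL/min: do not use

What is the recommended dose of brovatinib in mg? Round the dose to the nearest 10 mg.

SCr = 330 / 88.4 = 3.733 mg/dL
CrCl = (140 − 40) × 103 / (72 × 3.733) × 0.85 = 10300.0 / 268.78 × 0.85 ≈ 32.6 mL/min
CrCl ≈ 33 mL/min → bracket 25–49 mL/min.
50% of 800 mg = 400 mg

400 mg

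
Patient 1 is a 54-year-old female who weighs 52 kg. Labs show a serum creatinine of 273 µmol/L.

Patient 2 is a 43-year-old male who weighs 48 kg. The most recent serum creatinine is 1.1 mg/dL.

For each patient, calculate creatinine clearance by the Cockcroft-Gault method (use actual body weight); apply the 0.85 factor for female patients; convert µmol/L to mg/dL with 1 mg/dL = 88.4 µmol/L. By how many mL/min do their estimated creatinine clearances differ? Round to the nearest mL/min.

Patient 1: SCr = 273 / 88.4 = 3.088 mg/dL
Patient 1: CrCl = (140 − 54) × 52 / (72 × 3.088) × 0.85 = 4472.0 / 222.34 × 0.85 ≈ 17.1 mL/min
Patient 2: CrCl = (140 − 43) × 48 / (72 × 1.1) = 4656.0 / 79.20 ≈ 58.8 mL/min
|17.1 − 58.8| = 41.7 mL/min

42 mL/min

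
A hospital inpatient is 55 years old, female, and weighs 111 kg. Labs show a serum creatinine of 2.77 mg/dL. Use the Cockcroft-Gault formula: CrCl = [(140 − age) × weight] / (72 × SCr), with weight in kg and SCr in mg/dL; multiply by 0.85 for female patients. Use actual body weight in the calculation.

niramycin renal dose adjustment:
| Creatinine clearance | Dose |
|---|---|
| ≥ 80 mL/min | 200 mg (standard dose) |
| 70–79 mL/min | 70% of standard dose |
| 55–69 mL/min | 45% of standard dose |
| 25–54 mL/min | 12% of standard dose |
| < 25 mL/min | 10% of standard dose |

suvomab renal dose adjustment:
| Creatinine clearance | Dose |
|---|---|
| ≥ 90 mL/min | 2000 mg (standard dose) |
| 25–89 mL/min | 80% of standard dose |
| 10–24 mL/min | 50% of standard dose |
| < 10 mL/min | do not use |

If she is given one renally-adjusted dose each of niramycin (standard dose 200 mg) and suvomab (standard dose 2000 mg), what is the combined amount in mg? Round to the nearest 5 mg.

1625 mg

CrCl = (140 − 55) × 111 / (72 × 2.77) × 0.85 = 9435.0 / 199.44 × 0.85 ≈ 40.2 mL/min
CrCl ≈ 40 mL/min.
niramycin: 25–54 mL/min → 12% of 200 mg = 24 mg.
suvomab: 25–89 mL/min → 80% of 2000 mg = 1600 mg.
Total = 24 + 1600 = 1624 mg.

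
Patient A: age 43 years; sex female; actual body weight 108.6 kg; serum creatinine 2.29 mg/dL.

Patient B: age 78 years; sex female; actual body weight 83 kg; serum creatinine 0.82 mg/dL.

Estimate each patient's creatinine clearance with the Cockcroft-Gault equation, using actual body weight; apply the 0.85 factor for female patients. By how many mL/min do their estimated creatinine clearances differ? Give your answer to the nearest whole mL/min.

20 mL/min

Patient A: CrCl = (140 − 43) × 108.6 / (72 × 2.29) × 0.85 = 10534.2 / 164.88 × 0.85 ≈ 54.3 mL/min
Patient B: CrCl = (140 − 78) × 83 / (72 × 0.82) × 0.85 = 5146.0 / 59.04 × 0.85 ≈ 74.1 mL/min
|54.3 − 74.1| = 19.8 mL/min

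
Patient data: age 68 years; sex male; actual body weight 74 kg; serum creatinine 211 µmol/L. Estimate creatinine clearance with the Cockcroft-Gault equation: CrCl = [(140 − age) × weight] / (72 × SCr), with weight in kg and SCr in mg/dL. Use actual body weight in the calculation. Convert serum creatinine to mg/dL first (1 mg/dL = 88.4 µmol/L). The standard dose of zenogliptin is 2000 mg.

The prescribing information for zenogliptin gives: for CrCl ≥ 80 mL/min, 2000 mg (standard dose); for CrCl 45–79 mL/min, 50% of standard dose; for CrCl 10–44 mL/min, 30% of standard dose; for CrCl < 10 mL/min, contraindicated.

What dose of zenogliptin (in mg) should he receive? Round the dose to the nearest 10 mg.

SCr = 211 / 88.4 = 2.387 mg/dL
CrCl = (140 − 68) × 74 / (72 × 2.387) = 5328.0 / 171.86 ≈ 31.0 mL/min
CrCl ≈ 31 mL/min → bracket 10–44 mL/min.
30% of 2000 mg = 600 mg

600 mg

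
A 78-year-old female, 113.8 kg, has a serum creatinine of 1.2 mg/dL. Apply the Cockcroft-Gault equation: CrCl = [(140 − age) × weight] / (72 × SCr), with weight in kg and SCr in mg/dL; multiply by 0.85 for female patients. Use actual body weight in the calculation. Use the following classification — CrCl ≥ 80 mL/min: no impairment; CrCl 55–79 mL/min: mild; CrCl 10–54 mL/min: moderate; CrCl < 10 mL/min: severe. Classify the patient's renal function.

mild

CrCl = (140 − 78) × 113.8 / (72 × 1.2) × 0.85 = 7055.6 / 86.40 × 0.85 ≈ 69.4 mL/min
69 mL/min falls in the 'mild' range.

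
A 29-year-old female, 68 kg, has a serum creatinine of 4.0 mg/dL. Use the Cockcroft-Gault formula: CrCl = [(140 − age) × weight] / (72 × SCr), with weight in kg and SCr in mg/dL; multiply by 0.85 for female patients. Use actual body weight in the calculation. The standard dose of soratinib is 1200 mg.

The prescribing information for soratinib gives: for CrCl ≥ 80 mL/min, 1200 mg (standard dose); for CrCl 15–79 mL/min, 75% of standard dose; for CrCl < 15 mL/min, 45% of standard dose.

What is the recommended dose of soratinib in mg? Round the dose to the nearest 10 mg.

CrCl = (140 − 29) × 68 / (72 × 4) × 0.85 = 7548.0 / 288.00 × 0.85 ≈ 22.3 mL/min
CrCl ≈ 22 mL/min → bracket 15–79 mL/min.
75% of 1200 mg = 900 mg

900 mg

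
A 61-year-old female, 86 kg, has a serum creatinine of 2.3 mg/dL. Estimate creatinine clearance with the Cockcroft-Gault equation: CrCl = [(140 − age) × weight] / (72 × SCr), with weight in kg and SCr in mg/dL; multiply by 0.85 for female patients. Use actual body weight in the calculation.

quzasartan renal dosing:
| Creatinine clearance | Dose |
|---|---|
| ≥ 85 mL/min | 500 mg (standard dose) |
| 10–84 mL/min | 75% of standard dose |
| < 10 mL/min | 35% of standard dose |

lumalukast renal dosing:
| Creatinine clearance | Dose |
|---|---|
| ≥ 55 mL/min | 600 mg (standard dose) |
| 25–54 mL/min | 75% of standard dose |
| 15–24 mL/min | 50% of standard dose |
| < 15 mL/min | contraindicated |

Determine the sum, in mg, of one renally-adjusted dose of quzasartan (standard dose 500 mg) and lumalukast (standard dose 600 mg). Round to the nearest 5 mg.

CrCl = (140 − 61) × 86 / (72 × 2.3) × 0.85 = 6794.0 / 165.60 × 0.85 ≈ 34.9 mL/min
CrCl ≈ 35 mL/min.
quzasartan: 10–84 mL/min → 75% of 500 mg = 375 mg.
lumalukast: 25–54 mL/min → 75% of 600 mg = 450 mg.
Total = 375 + 450 = 825 mg.

825 mg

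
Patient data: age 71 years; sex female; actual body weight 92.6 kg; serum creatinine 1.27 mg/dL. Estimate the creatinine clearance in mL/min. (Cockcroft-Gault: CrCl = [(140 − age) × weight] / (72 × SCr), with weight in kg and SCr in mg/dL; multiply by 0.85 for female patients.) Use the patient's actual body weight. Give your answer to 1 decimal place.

CrCl = (140 − 71) × 92.6 / (72 × 1.27) × 0.85 = 6389.4 / 91.44 × 0.85 ≈ 59.4 mL/min

59.4 mL/min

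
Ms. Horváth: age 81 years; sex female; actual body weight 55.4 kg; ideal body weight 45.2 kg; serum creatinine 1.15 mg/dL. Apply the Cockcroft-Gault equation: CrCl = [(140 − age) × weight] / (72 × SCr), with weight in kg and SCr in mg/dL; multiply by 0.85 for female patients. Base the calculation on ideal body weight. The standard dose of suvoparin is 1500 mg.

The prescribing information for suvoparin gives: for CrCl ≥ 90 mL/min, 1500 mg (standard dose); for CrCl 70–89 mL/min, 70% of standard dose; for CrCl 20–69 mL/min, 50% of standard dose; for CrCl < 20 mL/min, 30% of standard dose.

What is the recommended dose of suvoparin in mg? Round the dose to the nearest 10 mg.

750 mg

CrCl = (140 − 81) × 45.2 / (72 × 1.15) × 0.85 = 2666.8 / 82.80 × 0.85 ≈ 27.4 mL/min
CrCl ≈ 27 mL/min → bracket 20–69 mL/min.
50% of 1500 mg = 750 mg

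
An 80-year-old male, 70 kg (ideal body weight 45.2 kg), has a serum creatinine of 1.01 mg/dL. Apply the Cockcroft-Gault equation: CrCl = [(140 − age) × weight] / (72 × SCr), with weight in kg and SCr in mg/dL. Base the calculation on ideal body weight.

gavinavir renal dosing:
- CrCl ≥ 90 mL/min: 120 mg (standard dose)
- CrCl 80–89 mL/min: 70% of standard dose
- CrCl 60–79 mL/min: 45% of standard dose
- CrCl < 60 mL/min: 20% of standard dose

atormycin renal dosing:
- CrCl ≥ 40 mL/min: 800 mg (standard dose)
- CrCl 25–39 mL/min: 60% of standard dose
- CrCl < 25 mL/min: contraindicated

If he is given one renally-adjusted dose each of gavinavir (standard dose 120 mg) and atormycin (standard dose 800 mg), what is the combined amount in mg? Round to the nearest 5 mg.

505 mg

CrCl = (140 − 80) × 45.2 / (72 × 1.01) = 2712.0 / 72.72 ≈ 37.3 mL/min
CrCl ≈ 37 mL/min.
gavinavir: < 60 mL/min → 20% of 120 mg = 24 mg.
atormycin: 25–39 mL/min → 60% of 800 mg = 480 mg.
Total = 24 + 480 = 504 mg.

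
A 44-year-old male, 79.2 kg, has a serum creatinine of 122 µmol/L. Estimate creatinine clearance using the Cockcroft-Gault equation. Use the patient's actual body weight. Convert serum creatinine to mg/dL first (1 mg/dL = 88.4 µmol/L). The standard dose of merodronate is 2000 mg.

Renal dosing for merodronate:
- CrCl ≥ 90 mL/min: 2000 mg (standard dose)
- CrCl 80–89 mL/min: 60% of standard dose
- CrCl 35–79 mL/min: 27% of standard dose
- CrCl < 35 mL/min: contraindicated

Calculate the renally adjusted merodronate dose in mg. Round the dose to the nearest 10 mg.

540 mg

SCr = 122 / 88.4 = 1.38 mg/dL
CrCl = (140 − 44) × 79.2 / (72 × 1.38) = 7603.2 / 99.36 ≈ 76.5 mL/min
CrCl ≈ 77 mL/min → bracket 35–79 mL/min.
27% of 2000 mg = 540 mg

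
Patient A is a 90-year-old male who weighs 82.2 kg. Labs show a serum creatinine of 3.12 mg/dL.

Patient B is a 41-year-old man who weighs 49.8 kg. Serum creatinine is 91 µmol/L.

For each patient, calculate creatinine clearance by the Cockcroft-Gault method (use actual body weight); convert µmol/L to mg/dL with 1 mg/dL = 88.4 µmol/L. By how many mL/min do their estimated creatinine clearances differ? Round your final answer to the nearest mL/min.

Patient A: CrCl = (140 − 90) × 82.2 / (72 × 3.12) = 4110.0 / 224.64 ≈ 18.3 mL/min
Patient B: SCr = 91 / 88.4 = 1.029 mg/dL
Patient B: CrCl = (140 − 41) × 49.8 / (72 × 1.029) = 4930.2 / 74.09 ≈ 66.5 mL/min
|18.3 − 66.5| = 48.2 mL/min

48 mL/min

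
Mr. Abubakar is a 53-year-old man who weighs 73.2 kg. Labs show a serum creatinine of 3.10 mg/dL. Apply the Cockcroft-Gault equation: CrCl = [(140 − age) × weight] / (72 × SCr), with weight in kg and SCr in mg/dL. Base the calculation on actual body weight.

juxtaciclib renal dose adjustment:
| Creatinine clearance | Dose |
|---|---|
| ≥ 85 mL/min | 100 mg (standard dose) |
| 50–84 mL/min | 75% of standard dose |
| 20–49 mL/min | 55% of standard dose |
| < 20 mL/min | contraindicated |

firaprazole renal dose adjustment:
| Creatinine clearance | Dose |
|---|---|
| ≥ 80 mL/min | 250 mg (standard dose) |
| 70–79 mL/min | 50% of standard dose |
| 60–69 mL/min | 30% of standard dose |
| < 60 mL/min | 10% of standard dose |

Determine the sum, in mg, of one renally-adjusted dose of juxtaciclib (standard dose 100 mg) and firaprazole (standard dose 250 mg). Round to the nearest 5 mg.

CrCl = (140 − 53) × 73.2 / (72 × 3.1) = 6368.4 / 223.20 ≈ 28.5 mL/min
CrCl ≈ 29 mL/min.
juxtaciclib: 20–49 mL/min → 55% of 100 mg = 55 mg.
firaprazole: < 60 mL/min → 10% of 250 mg = 25 mg.
Total = 55 + 25 = 80 mg.

80 mg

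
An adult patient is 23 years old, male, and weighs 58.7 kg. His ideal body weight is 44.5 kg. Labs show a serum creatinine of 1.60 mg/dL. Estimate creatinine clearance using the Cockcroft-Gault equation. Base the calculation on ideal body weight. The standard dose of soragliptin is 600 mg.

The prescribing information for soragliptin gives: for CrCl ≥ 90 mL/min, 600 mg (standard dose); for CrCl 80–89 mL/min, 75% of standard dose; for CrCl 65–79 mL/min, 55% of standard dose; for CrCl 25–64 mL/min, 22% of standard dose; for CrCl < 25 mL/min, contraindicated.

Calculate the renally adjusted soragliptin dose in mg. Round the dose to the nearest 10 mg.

130 mg

CrCl = (140 − 23) × 44.5 / (72 × 1.6) = 5206.5 / 115.20 ≈ 45.2 mL/min
CrCl ≈ 45 mL/min → bracket 25–64 mL/min.
22% of 600 mg = 132 mg → 130 mg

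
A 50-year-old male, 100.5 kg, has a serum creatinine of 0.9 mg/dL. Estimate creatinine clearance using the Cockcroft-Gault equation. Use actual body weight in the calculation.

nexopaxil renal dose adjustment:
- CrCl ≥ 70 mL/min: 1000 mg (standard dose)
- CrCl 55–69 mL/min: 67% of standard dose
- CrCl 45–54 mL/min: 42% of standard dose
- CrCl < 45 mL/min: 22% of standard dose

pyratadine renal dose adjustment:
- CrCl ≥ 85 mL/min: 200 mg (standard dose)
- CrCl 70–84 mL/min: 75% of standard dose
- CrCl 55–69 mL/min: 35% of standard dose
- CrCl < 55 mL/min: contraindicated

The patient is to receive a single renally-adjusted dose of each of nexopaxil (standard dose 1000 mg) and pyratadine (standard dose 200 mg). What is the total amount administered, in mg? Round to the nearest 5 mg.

1200 mg

CrCl = (140 − 50) × 100.5 / (72 × 0.9) = 9045.0 / 64.80 ≈ 139.6 mL/min
CrCl ≈ 140 mL/min.
nexopaxil: ≥ 70 mL/min → 100% of 1000 mg = 1000 mg.
pyratadine: ≥ 85 mL/min → 100% of 200 mg = 200 mg.
Total = 1000 + 200 = 1200 mg.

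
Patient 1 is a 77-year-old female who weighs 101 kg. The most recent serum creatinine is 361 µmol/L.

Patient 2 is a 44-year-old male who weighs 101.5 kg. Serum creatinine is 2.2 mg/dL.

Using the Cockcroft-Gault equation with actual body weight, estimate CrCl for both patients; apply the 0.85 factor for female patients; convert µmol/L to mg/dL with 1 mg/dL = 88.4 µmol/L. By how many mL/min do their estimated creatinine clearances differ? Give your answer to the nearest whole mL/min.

Patient 1: SCr = 361 / 88.4 = 4.084 mg/dL
Patient 1: CrCl = (140 − 77) × 101 / (72 × 4.084) × 0.85 = 6363.0 / 294.05 × 0.85 ≈ 18.4 mL/min
Patient 2: CrCl = (140 − 44) × 101.5 / (72 × 2.2) = 9744.0 / 158.40 ≈ 61.5 mL/min
|18.4 − 61.5| = 43.1 mL/min

43 mL/min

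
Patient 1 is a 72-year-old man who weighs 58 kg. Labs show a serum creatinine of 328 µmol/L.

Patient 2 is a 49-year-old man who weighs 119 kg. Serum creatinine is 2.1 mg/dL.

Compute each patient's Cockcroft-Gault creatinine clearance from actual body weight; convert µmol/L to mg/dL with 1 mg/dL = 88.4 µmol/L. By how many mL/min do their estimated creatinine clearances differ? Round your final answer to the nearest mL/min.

57 mL/min

Patient 1: SCr = 328 / 88.4 = 3.71 mg/dL
Patient 1: CrCl = (140 − 72) × 58 / (72 × 3.71) = 3944.0 / 267.12 ≈ 14.8 mL/min
Patient 2: CrCl = (140 − 49) × 119 / (72 × 2.1) = 10829.0 / 151.20 ≈ 71.6 mL/min
|14.8 − 71.6| = 56.8 mL/min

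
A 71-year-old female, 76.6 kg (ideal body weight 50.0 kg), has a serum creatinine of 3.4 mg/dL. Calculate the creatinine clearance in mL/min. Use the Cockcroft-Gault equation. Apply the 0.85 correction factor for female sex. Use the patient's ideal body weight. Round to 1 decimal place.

CrCl = (140 − 71) × 50 / (72 × 3.4) × 0.85 = 3450.0 / 244.80 × 0.85 ≈ 12.0 mL/min

12.0 mL/min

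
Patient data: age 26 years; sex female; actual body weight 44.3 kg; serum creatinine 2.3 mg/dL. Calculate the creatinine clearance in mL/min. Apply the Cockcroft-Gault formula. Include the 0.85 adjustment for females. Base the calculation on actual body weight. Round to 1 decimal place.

25.9 mL/min

CrCl = (140 − 26) × 44.3 / (72 × 2.3) × 0.85 = 5050.2 / 165.60 × 0.85 ≈ 25.9 mL/min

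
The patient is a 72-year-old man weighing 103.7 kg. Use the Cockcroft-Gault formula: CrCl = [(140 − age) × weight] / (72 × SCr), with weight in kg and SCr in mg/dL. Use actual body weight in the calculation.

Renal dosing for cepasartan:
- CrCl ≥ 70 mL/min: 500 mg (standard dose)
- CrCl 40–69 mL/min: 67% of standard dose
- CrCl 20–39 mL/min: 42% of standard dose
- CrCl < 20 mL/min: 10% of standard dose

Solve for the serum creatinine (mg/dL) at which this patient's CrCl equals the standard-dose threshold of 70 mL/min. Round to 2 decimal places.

1.40 mg/dL

Standard dose requires CrCl ≥ 70 mL/min.
Set (140 − 72) × 103.7 / (72 × SCr) = 70
SCr = (140 − 72) × 103.7 / (72 × 70) = 1.399 mg/dL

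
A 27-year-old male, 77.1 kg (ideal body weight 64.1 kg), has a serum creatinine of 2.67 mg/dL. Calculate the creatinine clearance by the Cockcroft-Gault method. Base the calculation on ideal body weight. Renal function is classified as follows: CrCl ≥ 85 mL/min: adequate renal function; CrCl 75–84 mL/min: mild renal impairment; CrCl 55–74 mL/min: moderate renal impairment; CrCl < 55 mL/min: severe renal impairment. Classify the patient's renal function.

CrCl = (140 − 27) × 64.1 / (72 × 2.67) = 7243.3 / 192.24 ≈ 37.7 mL/min
38 mL/min falls in the 'severe renal impairment' range.

severe renal impairment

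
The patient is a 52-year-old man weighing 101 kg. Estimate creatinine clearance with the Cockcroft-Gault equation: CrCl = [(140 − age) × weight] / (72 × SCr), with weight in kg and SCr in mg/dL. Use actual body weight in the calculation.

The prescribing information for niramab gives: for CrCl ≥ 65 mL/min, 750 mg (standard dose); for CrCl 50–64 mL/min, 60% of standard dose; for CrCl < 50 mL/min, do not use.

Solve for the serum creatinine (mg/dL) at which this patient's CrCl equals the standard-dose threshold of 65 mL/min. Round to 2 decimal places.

Standard dose requires CrCl ≥ 65 mL/min.
Set (140 − 52) × 101 / (72 × SCr) = 65
SCr = (140 − 52) × 101 / (72 × 65) = 1.899 mg/dL

1.90 mg/dL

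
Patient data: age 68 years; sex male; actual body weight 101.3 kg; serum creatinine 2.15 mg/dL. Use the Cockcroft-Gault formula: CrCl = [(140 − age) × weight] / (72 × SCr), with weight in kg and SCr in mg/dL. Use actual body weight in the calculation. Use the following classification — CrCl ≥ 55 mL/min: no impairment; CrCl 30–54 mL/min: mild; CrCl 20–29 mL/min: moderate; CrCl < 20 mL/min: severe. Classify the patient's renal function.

CrCl = (140 − 68) × 101.3 / (72 × 2.15) = 7293.6 / 154.80 ≈ 47.1 mL/min
47 mL/min falls in the 'mild' range.

mild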